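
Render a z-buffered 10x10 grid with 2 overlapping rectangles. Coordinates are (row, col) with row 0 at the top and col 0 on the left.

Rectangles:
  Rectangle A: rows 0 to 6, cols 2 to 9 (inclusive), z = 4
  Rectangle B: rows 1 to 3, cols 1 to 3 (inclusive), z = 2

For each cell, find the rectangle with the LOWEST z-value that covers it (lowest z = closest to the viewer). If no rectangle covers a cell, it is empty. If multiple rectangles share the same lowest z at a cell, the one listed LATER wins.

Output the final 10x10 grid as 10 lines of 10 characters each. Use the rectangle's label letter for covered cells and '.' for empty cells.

..AAAAAAAA
.BBBAAAAAA
.BBBAAAAAA
.BBBAAAAAA
..AAAAAAAA
..AAAAAAAA
..AAAAAAAA
..........
..........
..........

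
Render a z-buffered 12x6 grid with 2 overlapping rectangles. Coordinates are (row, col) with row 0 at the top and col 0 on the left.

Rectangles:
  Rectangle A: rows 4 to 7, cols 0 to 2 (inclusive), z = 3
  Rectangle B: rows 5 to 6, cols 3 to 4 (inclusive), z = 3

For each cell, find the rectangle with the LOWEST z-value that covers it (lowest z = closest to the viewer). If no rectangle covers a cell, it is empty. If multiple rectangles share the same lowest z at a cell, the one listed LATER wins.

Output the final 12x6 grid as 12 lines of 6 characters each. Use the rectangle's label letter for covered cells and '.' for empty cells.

......
......
......
......
AAA...
AAABB.
AAABB.
AAA...
......
......
......
......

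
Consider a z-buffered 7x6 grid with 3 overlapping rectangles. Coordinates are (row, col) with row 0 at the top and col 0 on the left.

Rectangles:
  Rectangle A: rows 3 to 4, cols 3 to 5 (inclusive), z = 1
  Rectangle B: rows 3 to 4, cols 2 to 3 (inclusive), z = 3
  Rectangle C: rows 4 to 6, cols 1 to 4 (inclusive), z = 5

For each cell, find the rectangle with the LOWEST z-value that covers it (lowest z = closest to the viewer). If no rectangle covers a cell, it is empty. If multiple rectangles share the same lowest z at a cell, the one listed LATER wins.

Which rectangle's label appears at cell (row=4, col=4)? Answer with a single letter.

Check cell (4,4):
  A: rows 3-4 cols 3-5 z=1 -> covers; best now A (z=1)
  B: rows 3-4 cols 2-3 -> outside (col miss)
  C: rows 4-6 cols 1-4 z=5 -> covers; best now A (z=1)
Winner: A at z=1

Answer: A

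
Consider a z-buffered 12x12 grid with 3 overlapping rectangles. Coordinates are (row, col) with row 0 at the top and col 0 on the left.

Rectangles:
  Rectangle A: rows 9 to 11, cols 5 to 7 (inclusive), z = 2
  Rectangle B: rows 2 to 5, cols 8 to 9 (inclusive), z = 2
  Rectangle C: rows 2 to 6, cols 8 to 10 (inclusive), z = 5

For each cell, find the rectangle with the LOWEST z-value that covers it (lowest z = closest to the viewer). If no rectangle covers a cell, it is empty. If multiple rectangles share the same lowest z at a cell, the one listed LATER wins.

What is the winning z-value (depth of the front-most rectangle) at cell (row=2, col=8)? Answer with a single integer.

Check cell (2,8):
  A: rows 9-11 cols 5-7 -> outside (row miss)
  B: rows 2-5 cols 8-9 z=2 -> covers; best now B (z=2)
  C: rows 2-6 cols 8-10 z=5 -> covers; best now B (z=2)
Winner: B at z=2

Answer: 2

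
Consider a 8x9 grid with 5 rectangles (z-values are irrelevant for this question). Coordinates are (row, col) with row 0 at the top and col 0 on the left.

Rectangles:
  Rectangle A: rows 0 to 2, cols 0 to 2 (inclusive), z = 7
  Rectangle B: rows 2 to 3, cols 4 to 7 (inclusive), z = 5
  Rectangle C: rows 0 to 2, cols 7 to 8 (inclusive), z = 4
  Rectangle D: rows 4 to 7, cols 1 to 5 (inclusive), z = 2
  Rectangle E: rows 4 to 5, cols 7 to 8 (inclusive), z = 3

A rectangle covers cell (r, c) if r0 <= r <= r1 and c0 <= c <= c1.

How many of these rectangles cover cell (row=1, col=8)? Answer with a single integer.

Answer: 1

Derivation:
Check cell (1,8):
  A: rows 0-2 cols 0-2 -> outside (col miss)
  B: rows 2-3 cols 4-7 -> outside (row miss)
  C: rows 0-2 cols 7-8 -> covers
  D: rows 4-7 cols 1-5 -> outside (row miss)
  E: rows 4-5 cols 7-8 -> outside (row miss)
Count covering = 1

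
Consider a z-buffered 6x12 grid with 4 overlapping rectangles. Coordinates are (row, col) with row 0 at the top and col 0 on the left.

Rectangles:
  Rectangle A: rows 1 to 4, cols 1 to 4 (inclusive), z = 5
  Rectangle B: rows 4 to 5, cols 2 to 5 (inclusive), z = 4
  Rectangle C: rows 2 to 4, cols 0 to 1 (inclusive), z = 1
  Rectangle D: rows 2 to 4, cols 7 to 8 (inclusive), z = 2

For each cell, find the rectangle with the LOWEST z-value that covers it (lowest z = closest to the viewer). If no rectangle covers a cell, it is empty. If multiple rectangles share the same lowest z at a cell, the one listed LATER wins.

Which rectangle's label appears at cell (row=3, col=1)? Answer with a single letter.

Answer: C

Derivation:
Check cell (3,1):
  A: rows 1-4 cols 1-4 z=5 -> covers; best now A (z=5)
  B: rows 4-5 cols 2-5 -> outside (row miss)
  C: rows 2-4 cols 0-1 z=1 -> covers; best now C (z=1)
  D: rows 2-4 cols 7-8 -> outside (col miss)
Winner: C at z=1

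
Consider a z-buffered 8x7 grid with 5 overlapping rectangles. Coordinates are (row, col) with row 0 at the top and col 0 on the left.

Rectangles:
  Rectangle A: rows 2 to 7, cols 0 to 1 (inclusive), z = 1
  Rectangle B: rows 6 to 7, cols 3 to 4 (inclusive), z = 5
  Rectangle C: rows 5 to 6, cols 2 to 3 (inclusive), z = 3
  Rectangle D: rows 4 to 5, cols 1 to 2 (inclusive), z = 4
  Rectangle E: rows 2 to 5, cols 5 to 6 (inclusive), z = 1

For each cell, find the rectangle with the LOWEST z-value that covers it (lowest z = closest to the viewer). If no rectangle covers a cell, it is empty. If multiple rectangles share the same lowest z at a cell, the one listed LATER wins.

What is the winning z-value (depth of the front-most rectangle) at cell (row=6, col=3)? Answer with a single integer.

Check cell (6,3):
  A: rows 2-7 cols 0-1 -> outside (col miss)
  B: rows 6-7 cols 3-4 z=5 -> covers; best now B (z=5)
  C: rows 5-6 cols 2-3 z=3 -> covers; best now C (z=3)
  D: rows 4-5 cols 1-2 -> outside (row miss)
  E: rows 2-5 cols 5-6 -> outside (row miss)
Winner: C at z=3

Answer: 3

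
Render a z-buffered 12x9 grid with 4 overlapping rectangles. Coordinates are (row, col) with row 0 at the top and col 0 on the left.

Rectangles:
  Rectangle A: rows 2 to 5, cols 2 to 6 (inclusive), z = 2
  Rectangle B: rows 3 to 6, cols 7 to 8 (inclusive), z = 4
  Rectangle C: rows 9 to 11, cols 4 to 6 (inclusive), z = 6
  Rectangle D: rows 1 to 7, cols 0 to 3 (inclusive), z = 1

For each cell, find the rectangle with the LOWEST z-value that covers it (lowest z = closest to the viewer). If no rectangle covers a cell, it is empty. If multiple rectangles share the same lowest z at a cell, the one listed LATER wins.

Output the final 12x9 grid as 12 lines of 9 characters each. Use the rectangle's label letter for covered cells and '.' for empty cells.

.........
DDDD.....
DDDDAAA..
DDDDAAABB
DDDDAAABB
DDDDAAABB
DDDD...BB
DDDD.....
.........
....CCC..
....CCC..
....CCC..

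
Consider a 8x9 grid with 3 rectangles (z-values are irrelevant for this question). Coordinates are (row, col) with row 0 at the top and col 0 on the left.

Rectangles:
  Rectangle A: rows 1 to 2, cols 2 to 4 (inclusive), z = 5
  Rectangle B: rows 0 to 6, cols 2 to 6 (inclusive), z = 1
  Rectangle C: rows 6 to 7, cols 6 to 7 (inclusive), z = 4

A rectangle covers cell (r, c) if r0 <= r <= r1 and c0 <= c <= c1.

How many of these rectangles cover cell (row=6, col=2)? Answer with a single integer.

Check cell (6,2):
  A: rows 1-2 cols 2-4 -> outside (row miss)
  B: rows 0-6 cols 2-6 -> covers
  C: rows 6-7 cols 6-7 -> outside (col miss)
Count covering = 1

Answer: 1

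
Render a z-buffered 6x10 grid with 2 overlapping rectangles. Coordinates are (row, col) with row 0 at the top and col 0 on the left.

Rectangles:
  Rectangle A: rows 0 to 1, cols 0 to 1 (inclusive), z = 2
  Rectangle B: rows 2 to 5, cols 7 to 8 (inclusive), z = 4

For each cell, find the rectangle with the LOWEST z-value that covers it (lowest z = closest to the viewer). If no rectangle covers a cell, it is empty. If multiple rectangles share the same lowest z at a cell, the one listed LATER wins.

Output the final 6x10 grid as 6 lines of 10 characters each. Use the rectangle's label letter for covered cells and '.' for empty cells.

AA........
AA........
.......BB.
.......BB.
.......BB.
.......BB.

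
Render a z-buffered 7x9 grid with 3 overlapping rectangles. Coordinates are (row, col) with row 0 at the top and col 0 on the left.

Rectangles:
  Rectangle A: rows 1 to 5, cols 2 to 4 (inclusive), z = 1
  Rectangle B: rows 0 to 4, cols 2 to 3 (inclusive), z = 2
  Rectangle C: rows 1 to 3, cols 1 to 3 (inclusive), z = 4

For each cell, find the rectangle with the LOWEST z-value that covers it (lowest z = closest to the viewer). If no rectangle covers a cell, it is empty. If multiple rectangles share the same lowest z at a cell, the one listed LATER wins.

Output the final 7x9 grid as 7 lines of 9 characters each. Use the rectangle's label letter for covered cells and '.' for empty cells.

..BB.....
.CAAA....
.CAAA....
.CAAA....
..AAA....
..AAA....
.........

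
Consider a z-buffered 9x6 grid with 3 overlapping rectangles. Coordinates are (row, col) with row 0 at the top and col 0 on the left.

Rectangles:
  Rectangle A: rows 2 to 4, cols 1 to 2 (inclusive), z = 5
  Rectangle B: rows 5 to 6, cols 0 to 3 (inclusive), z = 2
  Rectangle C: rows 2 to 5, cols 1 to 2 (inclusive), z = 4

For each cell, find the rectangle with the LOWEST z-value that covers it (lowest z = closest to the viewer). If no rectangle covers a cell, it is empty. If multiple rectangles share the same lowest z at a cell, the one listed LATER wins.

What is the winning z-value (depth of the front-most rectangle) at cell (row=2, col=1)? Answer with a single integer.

Check cell (2,1):
  A: rows 2-4 cols 1-2 z=5 -> covers; best now A (z=5)
  B: rows 5-6 cols 0-3 -> outside (row miss)
  C: rows 2-5 cols 1-2 z=4 -> covers; best now C (z=4)
Winner: C at z=4

Answer: 4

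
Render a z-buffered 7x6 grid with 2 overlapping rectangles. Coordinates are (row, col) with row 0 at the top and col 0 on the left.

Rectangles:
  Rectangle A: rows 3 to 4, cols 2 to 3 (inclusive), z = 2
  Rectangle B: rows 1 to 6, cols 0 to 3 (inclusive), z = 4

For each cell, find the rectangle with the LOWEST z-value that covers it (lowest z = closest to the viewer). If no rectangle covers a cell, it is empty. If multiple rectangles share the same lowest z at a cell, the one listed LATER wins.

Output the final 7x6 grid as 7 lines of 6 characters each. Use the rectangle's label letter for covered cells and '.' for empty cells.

......
BBBB..
BBBB..
BBAA..
BBAA..
BBBB..
BBBB..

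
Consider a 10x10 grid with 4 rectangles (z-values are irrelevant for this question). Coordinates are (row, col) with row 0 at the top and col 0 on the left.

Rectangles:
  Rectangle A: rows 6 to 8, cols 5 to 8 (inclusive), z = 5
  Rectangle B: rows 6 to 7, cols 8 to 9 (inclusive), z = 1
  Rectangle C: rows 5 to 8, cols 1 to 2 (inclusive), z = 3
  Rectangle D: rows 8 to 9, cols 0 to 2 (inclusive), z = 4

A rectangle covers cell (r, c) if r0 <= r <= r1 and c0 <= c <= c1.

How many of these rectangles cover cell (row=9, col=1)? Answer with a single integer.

Answer: 1

Derivation:
Check cell (9,1):
  A: rows 6-8 cols 5-8 -> outside (row miss)
  B: rows 6-7 cols 8-9 -> outside (row miss)
  C: rows 5-8 cols 1-2 -> outside (row miss)
  D: rows 8-9 cols 0-2 -> covers
Count covering = 1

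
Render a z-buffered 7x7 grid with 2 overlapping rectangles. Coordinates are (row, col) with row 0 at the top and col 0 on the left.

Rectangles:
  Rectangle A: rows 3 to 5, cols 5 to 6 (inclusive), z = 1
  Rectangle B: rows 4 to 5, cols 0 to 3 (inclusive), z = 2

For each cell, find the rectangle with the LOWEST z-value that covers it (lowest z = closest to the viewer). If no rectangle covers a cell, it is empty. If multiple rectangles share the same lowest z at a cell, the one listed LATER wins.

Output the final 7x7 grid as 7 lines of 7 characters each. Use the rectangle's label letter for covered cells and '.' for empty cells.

.......
.......
.......
.....AA
BBBB.AA
BBBB.AA
.......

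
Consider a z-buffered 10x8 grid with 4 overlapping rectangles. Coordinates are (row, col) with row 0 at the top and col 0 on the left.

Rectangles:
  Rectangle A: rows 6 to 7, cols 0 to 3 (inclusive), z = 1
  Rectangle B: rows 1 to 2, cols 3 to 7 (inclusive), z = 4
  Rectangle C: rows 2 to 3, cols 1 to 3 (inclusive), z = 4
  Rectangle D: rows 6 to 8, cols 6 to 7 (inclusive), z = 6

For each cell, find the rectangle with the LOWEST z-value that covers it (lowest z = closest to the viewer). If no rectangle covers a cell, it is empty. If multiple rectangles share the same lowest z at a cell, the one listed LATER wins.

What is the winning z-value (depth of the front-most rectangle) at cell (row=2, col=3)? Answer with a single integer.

Check cell (2,3):
  A: rows 6-7 cols 0-3 -> outside (row miss)
  B: rows 1-2 cols 3-7 z=4 -> covers; best now B (z=4)
  C: rows 2-3 cols 1-3 z=4 -> covers; best now C (z=4)
  D: rows 6-8 cols 6-7 -> outside (row miss)
Winner: C at z=4

Answer: 4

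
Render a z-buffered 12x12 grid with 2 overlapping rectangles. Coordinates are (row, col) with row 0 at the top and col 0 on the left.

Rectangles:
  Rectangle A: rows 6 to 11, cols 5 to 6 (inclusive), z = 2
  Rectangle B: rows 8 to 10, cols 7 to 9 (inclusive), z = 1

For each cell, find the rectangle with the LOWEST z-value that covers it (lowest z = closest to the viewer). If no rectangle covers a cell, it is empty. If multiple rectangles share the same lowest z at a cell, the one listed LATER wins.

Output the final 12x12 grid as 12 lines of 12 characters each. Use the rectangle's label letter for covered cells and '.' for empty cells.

............
............
............
............
............
............
.....AA.....
.....AA.....
.....AABBB..
.....AABBB..
.....AABBB..
.....AA.....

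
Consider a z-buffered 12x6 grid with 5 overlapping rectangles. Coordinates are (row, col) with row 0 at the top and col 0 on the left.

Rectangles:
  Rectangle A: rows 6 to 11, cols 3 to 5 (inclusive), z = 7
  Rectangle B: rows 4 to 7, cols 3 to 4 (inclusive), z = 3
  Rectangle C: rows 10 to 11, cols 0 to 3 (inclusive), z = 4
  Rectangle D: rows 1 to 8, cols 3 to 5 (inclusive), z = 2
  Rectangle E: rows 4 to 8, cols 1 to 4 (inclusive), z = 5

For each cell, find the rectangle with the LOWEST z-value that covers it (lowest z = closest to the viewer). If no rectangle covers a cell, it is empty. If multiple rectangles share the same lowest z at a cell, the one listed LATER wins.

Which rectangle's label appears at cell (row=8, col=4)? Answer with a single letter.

Answer: D

Derivation:
Check cell (8,4):
  A: rows 6-11 cols 3-5 z=7 -> covers; best now A (z=7)
  B: rows 4-7 cols 3-4 -> outside (row miss)
  C: rows 10-11 cols 0-3 -> outside (row miss)
  D: rows 1-8 cols 3-5 z=2 -> covers; best now D (z=2)
  E: rows 4-8 cols 1-4 z=5 -> covers; best now D (z=2)
Winner: D at z=2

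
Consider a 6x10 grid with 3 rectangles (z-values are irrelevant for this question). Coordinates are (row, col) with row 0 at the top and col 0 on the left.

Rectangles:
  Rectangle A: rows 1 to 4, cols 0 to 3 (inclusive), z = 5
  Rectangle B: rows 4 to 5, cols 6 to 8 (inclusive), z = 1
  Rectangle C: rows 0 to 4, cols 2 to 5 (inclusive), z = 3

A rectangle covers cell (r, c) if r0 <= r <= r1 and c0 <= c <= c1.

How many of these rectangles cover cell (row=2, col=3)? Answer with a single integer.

Answer: 2

Derivation:
Check cell (2,3):
  A: rows 1-4 cols 0-3 -> covers
  B: rows 4-5 cols 6-8 -> outside (row miss)
  C: rows 0-4 cols 2-5 -> covers
Count covering = 2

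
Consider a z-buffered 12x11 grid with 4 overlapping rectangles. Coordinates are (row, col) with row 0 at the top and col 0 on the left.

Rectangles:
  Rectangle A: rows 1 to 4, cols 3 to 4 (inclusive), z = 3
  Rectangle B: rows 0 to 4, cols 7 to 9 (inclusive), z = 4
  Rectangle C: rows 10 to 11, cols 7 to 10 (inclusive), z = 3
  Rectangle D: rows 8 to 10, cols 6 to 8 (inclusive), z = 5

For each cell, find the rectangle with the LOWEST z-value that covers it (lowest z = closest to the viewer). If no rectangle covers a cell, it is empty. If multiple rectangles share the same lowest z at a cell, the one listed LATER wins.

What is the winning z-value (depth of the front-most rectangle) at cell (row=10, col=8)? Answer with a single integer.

Check cell (10,8):
  A: rows 1-4 cols 3-4 -> outside (row miss)
  B: rows 0-4 cols 7-9 -> outside (row miss)
  C: rows 10-11 cols 7-10 z=3 -> covers; best now C (z=3)
  D: rows 8-10 cols 6-8 z=5 -> covers; best now C (z=3)
Winner: C at z=3

Answer: 3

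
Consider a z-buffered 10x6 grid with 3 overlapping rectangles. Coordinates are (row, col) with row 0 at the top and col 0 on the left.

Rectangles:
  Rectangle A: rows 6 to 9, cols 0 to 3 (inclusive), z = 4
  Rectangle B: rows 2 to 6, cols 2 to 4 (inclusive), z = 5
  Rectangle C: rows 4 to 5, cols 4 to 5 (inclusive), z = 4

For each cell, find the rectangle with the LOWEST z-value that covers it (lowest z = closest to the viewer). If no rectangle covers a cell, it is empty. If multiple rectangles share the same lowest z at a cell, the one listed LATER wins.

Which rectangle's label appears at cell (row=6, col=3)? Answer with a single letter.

Check cell (6,3):
  A: rows 6-9 cols 0-3 z=4 -> covers; best now A (z=4)
  B: rows 2-6 cols 2-4 z=5 -> covers; best now A (z=4)
  C: rows 4-5 cols 4-5 -> outside (row miss)
Winner: A at z=4

Answer: A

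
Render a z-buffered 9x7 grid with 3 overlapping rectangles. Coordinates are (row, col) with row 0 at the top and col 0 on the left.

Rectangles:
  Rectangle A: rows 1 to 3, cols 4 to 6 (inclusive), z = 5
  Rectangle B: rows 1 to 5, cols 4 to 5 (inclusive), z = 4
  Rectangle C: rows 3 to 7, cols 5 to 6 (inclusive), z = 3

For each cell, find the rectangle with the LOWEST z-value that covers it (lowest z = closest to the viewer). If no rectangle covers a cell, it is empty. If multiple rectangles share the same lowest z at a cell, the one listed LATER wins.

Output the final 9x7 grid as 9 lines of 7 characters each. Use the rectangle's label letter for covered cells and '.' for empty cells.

.......
....BBA
....BBA
....BCC
....BCC
....BCC
.....CC
.....CC
.......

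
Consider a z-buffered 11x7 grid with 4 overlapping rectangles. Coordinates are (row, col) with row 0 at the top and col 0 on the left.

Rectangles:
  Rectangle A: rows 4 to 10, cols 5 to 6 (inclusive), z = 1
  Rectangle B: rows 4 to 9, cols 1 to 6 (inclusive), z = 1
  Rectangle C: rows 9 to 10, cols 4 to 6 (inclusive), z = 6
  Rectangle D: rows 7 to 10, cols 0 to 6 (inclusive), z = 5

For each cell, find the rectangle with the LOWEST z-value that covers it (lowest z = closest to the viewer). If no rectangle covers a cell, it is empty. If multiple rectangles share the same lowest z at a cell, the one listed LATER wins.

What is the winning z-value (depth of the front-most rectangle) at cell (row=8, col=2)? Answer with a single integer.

Check cell (8,2):
  A: rows 4-10 cols 5-6 -> outside (col miss)
  B: rows 4-9 cols 1-6 z=1 -> covers; best now B (z=1)
  C: rows 9-10 cols 4-6 -> outside (row miss)
  D: rows 7-10 cols 0-6 z=5 -> covers; best now B (z=1)
Winner: B at z=1

Answer: 1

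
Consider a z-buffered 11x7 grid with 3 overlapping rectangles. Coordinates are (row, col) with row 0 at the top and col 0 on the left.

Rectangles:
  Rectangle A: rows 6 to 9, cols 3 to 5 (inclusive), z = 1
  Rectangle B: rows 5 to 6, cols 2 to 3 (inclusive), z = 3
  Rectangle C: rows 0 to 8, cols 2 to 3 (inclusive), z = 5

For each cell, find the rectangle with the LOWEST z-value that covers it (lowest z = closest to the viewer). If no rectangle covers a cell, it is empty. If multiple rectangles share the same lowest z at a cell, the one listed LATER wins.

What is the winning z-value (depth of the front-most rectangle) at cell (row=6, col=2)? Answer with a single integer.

Check cell (6,2):
  A: rows 6-9 cols 3-5 -> outside (col miss)
  B: rows 5-6 cols 2-3 z=3 -> covers; best now B (z=3)
  C: rows 0-8 cols 2-3 z=5 -> covers; best now B (z=3)
Winner: B at z=3

Answer: 3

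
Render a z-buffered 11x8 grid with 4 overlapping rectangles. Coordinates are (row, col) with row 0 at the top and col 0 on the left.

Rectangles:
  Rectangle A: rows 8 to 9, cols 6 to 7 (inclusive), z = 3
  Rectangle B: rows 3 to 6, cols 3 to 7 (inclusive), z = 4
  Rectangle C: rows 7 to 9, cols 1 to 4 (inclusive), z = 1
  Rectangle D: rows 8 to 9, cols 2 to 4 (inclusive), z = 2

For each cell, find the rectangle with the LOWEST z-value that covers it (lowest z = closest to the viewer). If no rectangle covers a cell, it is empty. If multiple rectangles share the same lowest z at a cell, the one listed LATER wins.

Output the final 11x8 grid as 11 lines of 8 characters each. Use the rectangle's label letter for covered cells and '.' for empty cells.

........
........
........
...BBBBB
...BBBBB
...BBBBB
...BBBBB
.CCCC...
.CCCC.AA
.CCCC.AA
........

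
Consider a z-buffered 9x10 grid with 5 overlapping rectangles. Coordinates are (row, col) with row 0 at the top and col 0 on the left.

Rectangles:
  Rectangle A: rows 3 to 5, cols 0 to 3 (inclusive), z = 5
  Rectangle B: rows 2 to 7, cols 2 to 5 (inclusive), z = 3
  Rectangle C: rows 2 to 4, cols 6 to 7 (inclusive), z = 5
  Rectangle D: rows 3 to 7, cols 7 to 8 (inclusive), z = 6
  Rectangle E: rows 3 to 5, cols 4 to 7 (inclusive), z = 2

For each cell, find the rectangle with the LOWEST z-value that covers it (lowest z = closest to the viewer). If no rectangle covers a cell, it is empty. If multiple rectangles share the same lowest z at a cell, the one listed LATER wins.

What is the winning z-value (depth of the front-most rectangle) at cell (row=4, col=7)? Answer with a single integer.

Answer: 2

Derivation:
Check cell (4,7):
  A: rows 3-5 cols 0-3 -> outside (col miss)
  B: rows 2-7 cols 2-5 -> outside (col miss)
  C: rows 2-4 cols 6-7 z=5 -> covers; best now C (z=5)
  D: rows 3-7 cols 7-8 z=6 -> covers; best now C (z=5)
  E: rows 3-5 cols 4-7 z=2 -> covers; best now E (z=2)
Winner: E at z=2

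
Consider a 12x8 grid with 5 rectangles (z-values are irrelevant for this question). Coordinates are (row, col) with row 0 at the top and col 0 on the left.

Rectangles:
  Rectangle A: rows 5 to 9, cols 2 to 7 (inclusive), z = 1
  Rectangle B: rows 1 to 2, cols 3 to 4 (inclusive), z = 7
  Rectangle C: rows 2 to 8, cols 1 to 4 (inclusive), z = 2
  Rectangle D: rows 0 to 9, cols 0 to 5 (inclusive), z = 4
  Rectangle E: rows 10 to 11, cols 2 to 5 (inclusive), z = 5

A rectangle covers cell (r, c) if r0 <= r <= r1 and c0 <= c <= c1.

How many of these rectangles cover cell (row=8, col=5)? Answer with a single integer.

Answer: 2

Derivation:
Check cell (8,5):
  A: rows 5-9 cols 2-7 -> covers
  B: rows 1-2 cols 3-4 -> outside (row miss)
  C: rows 2-8 cols 1-4 -> outside (col miss)
  D: rows 0-9 cols 0-5 -> covers
  E: rows 10-11 cols 2-5 -> outside (row miss)
Count covering = 2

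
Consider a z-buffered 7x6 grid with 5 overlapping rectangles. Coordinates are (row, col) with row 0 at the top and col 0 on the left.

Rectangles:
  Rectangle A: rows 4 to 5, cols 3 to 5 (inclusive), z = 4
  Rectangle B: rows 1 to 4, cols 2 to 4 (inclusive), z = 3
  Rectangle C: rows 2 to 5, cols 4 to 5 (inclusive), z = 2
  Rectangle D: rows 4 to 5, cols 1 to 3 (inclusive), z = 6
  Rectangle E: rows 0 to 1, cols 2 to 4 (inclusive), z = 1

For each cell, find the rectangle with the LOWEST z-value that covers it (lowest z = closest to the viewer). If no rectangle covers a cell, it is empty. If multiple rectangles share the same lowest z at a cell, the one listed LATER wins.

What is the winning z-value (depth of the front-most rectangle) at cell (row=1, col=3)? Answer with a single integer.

Answer: 1

Derivation:
Check cell (1,3):
  A: rows 4-5 cols 3-5 -> outside (row miss)
  B: rows 1-4 cols 2-4 z=3 -> covers; best now B (z=3)
  C: rows 2-5 cols 4-5 -> outside (row miss)
  D: rows 4-5 cols 1-3 -> outside (row miss)
  E: rows 0-1 cols 2-4 z=1 -> covers; best now E (z=1)
Winner: E at z=1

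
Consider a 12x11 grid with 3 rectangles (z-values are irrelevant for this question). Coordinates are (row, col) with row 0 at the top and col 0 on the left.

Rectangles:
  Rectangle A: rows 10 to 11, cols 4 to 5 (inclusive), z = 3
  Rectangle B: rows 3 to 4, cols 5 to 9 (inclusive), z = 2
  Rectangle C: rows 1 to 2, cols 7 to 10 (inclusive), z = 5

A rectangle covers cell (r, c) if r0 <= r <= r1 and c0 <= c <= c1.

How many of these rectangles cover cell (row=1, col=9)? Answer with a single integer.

Check cell (1,9):
  A: rows 10-11 cols 4-5 -> outside (row miss)
  B: rows 3-4 cols 5-9 -> outside (row miss)
  C: rows 1-2 cols 7-10 -> covers
Count covering = 1

Answer: 1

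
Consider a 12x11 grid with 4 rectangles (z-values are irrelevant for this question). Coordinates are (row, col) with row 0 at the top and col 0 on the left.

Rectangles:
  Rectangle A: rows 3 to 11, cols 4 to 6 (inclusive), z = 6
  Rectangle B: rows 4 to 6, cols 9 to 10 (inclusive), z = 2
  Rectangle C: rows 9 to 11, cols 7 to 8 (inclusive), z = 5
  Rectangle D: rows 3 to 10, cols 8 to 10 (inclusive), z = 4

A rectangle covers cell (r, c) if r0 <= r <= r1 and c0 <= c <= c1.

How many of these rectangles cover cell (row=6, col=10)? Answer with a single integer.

Check cell (6,10):
  A: rows 3-11 cols 4-6 -> outside (col miss)
  B: rows 4-6 cols 9-10 -> covers
  C: rows 9-11 cols 7-8 -> outside (row miss)
  D: rows 3-10 cols 8-10 -> covers
Count covering = 2

Answer: 2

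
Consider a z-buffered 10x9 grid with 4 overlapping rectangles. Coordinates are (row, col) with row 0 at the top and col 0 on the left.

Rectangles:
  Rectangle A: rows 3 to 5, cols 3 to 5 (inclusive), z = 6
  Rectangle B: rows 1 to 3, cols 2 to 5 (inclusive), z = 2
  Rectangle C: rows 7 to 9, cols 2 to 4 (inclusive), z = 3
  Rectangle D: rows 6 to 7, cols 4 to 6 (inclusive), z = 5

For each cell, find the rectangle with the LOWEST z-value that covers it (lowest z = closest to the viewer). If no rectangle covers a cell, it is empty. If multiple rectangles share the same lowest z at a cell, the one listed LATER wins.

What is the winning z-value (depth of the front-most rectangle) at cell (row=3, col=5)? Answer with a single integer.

Answer: 2

Derivation:
Check cell (3,5):
  A: rows 3-5 cols 3-5 z=6 -> covers; best now A (z=6)
  B: rows 1-3 cols 2-5 z=2 -> covers; best now B (z=2)
  C: rows 7-9 cols 2-4 -> outside (row miss)
  D: rows 6-7 cols 4-6 -> outside (row miss)
Winner: B at z=2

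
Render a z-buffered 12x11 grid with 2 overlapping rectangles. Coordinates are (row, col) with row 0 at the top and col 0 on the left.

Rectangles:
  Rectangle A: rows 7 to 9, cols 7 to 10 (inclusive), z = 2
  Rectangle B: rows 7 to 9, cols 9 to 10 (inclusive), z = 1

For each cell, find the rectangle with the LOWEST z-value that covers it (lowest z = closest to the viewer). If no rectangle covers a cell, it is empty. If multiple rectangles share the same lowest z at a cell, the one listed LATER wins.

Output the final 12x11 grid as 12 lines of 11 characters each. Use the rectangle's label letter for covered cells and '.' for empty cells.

...........
...........
...........
...........
...........
...........
...........
.......AABB
.......AABB
.......AABB
...........
...........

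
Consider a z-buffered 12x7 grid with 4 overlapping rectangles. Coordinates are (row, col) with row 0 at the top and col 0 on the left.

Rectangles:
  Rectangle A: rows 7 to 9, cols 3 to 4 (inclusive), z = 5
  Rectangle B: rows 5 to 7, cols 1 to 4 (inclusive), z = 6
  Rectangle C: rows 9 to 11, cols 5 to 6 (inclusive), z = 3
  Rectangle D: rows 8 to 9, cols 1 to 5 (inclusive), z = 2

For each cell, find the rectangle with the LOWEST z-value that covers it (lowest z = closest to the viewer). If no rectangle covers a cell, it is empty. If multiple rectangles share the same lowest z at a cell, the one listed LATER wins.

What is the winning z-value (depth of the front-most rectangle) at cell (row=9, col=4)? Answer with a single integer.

Check cell (9,4):
  A: rows 7-9 cols 3-4 z=5 -> covers; best now A (z=5)
  B: rows 5-7 cols 1-4 -> outside (row miss)
  C: rows 9-11 cols 5-6 -> outside (col miss)
  D: rows 8-9 cols 1-5 z=2 -> covers; best now D (z=2)
Winner: D at z=2

Answer: 2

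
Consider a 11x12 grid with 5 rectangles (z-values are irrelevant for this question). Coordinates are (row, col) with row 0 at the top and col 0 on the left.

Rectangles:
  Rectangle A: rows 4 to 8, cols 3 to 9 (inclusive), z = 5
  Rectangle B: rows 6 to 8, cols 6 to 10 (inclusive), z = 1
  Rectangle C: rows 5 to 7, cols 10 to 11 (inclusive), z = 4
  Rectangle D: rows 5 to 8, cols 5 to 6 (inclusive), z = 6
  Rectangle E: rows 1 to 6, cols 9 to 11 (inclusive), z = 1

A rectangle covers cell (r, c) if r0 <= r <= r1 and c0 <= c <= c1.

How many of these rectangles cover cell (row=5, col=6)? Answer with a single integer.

Check cell (5,6):
  A: rows 4-8 cols 3-9 -> covers
  B: rows 6-8 cols 6-10 -> outside (row miss)
  C: rows 5-7 cols 10-11 -> outside (col miss)
  D: rows 5-8 cols 5-6 -> covers
  E: rows 1-6 cols 9-11 -> outside (col miss)
Count covering = 2

Answer: 2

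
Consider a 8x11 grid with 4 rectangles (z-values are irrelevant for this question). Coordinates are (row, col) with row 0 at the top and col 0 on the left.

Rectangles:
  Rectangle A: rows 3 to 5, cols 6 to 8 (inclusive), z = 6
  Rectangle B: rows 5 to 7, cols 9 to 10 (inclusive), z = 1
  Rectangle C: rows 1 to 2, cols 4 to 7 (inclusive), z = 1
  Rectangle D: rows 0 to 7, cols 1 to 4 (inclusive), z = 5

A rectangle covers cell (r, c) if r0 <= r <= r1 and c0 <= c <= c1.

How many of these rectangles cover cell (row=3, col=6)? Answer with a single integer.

Answer: 1

Derivation:
Check cell (3,6):
  A: rows 3-5 cols 6-8 -> covers
  B: rows 5-7 cols 9-10 -> outside (row miss)
  C: rows 1-2 cols 4-7 -> outside (row miss)
  D: rows 0-7 cols 1-4 -> outside (col miss)
Count covering = 1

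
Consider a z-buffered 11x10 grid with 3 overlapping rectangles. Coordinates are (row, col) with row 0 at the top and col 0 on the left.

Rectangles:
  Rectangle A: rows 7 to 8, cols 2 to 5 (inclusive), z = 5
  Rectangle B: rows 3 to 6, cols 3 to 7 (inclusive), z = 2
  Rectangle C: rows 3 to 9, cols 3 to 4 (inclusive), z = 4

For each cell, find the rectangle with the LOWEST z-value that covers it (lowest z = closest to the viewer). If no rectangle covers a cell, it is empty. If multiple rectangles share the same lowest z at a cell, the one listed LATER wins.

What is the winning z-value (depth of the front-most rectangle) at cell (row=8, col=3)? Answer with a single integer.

Answer: 4

Derivation:
Check cell (8,3):
  A: rows 7-8 cols 2-5 z=5 -> covers; best now A (z=5)
  B: rows 3-6 cols 3-7 -> outside (row miss)
  C: rows 3-9 cols 3-4 z=4 -> covers; best now C (z=4)
Winner: C at z=4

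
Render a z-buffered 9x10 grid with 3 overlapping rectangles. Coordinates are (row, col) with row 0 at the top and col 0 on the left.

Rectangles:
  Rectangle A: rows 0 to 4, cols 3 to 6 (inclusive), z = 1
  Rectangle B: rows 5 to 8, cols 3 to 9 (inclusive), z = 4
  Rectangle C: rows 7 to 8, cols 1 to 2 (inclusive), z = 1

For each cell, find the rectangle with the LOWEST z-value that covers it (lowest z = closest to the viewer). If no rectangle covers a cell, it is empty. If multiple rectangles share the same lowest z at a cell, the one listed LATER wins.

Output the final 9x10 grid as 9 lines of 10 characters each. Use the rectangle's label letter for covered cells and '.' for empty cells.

...AAAA...
...AAAA...
...AAAA...
...AAAA...
...AAAA...
...BBBBBBB
...BBBBBBB
.CCBBBBBBB
.CCBBBBBBB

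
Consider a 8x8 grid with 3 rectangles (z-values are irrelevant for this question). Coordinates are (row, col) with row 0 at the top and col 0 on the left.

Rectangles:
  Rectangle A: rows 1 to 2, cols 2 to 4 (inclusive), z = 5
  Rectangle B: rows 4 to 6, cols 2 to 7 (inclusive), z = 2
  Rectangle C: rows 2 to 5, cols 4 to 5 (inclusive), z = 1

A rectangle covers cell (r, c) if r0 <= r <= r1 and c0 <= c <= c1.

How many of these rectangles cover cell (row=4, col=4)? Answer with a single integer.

Answer: 2

Derivation:
Check cell (4,4):
  A: rows 1-2 cols 2-4 -> outside (row miss)
  B: rows 4-6 cols 2-7 -> covers
  C: rows 2-5 cols 4-5 -> covers
Count covering = 2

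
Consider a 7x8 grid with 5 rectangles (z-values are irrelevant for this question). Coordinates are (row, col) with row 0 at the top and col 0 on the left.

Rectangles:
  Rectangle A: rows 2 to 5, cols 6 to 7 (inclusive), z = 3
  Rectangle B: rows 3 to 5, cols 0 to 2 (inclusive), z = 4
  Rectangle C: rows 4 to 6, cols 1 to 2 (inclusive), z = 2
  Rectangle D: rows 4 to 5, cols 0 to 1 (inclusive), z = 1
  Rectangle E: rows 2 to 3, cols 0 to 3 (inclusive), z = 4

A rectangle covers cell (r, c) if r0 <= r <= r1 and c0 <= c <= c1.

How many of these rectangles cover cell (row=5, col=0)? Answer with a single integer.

Check cell (5,0):
  A: rows 2-5 cols 6-7 -> outside (col miss)
  B: rows 3-5 cols 0-2 -> covers
  C: rows 4-6 cols 1-2 -> outside (col miss)
  D: rows 4-5 cols 0-1 -> covers
  E: rows 2-3 cols 0-3 -> outside (row miss)
Count covering = 2

Answer: 2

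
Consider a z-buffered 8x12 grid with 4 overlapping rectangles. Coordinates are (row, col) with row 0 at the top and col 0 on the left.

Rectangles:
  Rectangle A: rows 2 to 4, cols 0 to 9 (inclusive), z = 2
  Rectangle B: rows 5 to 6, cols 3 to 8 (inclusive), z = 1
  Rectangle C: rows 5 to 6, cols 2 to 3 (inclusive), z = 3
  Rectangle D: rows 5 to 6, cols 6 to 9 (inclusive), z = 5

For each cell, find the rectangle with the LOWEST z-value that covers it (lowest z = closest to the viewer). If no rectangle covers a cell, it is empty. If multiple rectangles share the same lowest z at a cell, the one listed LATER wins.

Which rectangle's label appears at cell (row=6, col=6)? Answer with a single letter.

Answer: B

Derivation:
Check cell (6,6):
  A: rows 2-4 cols 0-9 -> outside (row miss)
  B: rows 5-6 cols 3-8 z=1 -> covers; best now B (z=1)
  C: rows 5-6 cols 2-3 -> outside (col miss)
  D: rows 5-6 cols 6-9 z=5 -> covers; best now B (z=1)
Winner: B at z=1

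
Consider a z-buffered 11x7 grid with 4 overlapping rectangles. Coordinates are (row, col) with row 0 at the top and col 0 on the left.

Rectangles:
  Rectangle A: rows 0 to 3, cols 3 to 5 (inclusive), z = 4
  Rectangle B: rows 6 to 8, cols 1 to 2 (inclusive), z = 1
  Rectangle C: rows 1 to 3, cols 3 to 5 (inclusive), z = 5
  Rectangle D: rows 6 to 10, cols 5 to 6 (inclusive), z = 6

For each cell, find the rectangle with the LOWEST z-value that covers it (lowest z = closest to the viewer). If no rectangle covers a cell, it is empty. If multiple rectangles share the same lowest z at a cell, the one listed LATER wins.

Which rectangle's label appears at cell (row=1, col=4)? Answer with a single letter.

Answer: A

Derivation:
Check cell (1,4):
  A: rows 0-3 cols 3-5 z=4 -> covers; best now A (z=4)
  B: rows 6-8 cols 1-2 -> outside (row miss)
  C: rows 1-3 cols 3-5 z=5 -> covers; best now A (z=4)
  D: rows 6-10 cols 5-6 -> outside (row miss)
Winner: A at z=4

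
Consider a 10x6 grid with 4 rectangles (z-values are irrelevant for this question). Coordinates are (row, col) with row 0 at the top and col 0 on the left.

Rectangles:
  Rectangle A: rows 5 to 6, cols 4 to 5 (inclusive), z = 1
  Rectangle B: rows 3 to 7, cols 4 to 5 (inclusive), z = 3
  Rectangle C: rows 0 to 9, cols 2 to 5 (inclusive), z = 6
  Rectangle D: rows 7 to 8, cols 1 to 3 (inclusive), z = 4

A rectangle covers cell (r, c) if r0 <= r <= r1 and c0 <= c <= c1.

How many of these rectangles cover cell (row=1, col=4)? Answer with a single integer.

Answer: 1

Derivation:
Check cell (1,4):
  A: rows 5-6 cols 4-5 -> outside (row miss)
  B: rows 3-7 cols 4-5 -> outside (row miss)
  C: rows 0-9 cols 2-5 -> covers
  D: rows 7-8 cols 1-3 -> outside (row miss)
Count covering = 1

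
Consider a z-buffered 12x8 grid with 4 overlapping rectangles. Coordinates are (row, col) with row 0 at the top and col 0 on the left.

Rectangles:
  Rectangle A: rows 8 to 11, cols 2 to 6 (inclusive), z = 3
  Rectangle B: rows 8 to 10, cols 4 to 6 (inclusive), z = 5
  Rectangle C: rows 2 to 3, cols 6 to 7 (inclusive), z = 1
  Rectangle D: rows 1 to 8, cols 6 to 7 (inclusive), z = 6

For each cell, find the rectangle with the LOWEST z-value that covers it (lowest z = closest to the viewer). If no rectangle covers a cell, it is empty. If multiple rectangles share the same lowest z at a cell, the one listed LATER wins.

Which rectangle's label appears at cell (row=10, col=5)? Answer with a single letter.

Answer: A

Derivation:
Check cell (10,5):
  A: rows 8-11 cols 2-6 z=3 -> covers; best now A (z=3)
  B: rows 8-10 cols 4-6 z=5 -> covers; best now A (z=3)
  C: rows 2-3 cols 6-7 -> outside (row miss)
  D: rows 1-8 cols 6-7 -> outside (row miss)
Winner: A at z=3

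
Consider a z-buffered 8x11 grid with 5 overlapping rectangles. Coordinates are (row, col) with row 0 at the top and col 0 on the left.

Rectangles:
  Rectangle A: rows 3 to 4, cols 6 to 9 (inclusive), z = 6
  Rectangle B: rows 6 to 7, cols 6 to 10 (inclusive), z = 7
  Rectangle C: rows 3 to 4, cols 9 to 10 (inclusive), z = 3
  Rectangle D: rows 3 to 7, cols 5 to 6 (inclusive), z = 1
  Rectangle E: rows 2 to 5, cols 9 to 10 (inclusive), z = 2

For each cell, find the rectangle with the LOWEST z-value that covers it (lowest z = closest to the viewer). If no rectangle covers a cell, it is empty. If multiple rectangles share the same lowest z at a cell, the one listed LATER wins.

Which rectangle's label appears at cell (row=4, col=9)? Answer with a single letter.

Check cell (4,9):
  A: rows 3-4 cols 6-9 z=6 -> covers; best now A (z=6)
  B: rows 6-7 cols 6-10 -> outside (row miss)
  C: rows 3-4 cols 9-10 z=3 -> covers; best now C (z=3)
  D: rows 3-7 cols 5-6 -> outside (col miss)
  E: rows 2-5 cols 9-10 z=2 -> covers; best now E (z=2)
Winner: E at z=2

Answer: E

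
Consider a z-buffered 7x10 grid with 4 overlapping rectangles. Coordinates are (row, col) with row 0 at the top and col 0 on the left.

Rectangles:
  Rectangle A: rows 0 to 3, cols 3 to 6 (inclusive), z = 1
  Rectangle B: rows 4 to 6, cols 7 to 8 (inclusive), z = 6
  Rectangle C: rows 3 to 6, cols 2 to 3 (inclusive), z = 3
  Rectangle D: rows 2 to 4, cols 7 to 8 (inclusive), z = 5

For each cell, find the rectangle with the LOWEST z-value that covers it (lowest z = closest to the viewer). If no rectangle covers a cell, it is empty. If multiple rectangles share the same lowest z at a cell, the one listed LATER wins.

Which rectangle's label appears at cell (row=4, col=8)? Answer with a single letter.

Check cell (4,8):
  A: rows 0-3 cols 3-6 -> outside (row miss)
  B: rows 4-6 cols 7-8 z=6 -> covers; best now B (z=6)
  C: rows 3-6 cols 2-3 -> outside (col miss)
  D: rows 2-4 cols 7-8 z=5 -> covers; best now D (z=5)
Winner: D at z=5

Answer: D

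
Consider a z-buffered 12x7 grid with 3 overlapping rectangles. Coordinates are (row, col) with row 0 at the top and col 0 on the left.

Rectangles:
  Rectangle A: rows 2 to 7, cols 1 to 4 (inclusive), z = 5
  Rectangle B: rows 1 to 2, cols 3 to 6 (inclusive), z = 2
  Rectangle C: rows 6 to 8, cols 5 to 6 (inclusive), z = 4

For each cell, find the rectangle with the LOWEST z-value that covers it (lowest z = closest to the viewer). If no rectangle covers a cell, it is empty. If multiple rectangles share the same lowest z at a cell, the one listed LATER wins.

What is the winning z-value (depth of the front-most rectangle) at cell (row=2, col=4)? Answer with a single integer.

Answer: 2

Derivation:
Check cell (2,4):
  A: rows 2-7 cols 1-4 z=5 -> covers; best now A (z=5)
  B: rows 1-2 cols 3-6 z=2 -> covers; best now B (z=2)
  C: rows 6-8 cols 5-6 -> outside (row miss)
Winner: B at z=2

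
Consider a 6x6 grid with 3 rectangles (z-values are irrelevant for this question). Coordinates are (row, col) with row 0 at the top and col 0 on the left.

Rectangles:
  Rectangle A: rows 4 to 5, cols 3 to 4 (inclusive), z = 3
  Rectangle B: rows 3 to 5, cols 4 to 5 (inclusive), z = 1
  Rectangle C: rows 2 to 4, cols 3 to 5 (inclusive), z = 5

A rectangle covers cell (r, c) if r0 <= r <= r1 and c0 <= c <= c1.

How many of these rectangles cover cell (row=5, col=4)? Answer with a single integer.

Check cell (5,4):
  A: rows 4-5 cols 3-4 -> covers
  B: rows 3-5 cols 4-5 -> covers
  C: rows 2-4 cols 3-5 -> outside (row miss)
Count covering = 2

Answer: 2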